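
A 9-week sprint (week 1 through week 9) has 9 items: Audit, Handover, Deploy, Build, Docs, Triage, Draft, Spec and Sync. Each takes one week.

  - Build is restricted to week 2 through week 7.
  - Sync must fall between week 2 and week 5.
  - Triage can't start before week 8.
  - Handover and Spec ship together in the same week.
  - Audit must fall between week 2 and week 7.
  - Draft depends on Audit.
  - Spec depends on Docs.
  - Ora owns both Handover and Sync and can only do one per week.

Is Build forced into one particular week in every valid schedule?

No

Build can be week 2 (e.g. Build in week 2, Handover in week 3, Sync in week 2, Audit in week 2, Spec in week 3, Draft in week 3, Deploy in week 1, Triage in week 8, Docs in week 1) or week 3 (e.g. Handover in week 3; Triage in week 8; Audit in week 2; Sync in week 2; Build in week 3; Draft in week 3; Docs in week 1; Deploy in week 1; Spec in week 3).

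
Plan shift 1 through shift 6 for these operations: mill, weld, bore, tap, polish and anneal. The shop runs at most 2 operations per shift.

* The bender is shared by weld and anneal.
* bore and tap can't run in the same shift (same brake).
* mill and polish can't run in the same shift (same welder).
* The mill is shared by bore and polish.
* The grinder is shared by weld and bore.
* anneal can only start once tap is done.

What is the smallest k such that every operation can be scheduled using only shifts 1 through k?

3 shifts

The precedence chain requires at least 2 distinct shifts.
With at most 2 per shift and 6 operations, at least 3 shifts are needed.
3 works (last occupied shift: shift 3): for example bore=shift 2, mill=shift 1, weld=shift 3, polish=shift 3, tap=shift 1, anneal=shift 2.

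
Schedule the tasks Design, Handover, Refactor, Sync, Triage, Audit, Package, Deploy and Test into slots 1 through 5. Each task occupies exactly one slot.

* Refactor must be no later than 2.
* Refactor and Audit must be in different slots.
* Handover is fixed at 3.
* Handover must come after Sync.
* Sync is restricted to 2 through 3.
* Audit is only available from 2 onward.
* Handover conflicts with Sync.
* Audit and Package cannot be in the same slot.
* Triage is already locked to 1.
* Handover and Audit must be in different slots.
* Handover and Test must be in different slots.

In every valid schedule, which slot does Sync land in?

2

Sync's window is 2–3.
Handover is fixed at 3, and Sync can't share a slot with Handover.
So Sync must be 2.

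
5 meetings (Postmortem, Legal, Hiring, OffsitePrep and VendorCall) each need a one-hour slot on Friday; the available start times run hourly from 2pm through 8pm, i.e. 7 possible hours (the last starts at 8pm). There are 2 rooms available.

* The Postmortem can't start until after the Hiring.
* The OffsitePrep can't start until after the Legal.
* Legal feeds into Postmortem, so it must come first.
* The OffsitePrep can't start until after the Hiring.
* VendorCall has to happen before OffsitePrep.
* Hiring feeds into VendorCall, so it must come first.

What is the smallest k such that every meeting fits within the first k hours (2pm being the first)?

The precedence chain requires at least 3 distinct hours.
With at most 2 per hour and 5 meetings, at least 3 hours are needed.
3 works (last occupied hour: 4pm): for example OffsitePrep in 4pm, Hiring in 2pm, Postmortem in 3pm, VendorCall in 3pm, Legal in 2pm.

3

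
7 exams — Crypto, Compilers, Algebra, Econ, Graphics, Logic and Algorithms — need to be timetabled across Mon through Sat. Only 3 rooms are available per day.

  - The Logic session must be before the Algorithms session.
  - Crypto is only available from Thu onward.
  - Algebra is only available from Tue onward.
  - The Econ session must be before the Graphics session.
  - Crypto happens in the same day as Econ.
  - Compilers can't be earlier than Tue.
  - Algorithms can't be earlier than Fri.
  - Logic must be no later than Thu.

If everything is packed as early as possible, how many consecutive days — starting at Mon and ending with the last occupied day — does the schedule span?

5 days

The precedence chain requires at least 2 distinct days.
With at most 3 per day and 7 exams, at least 3 days are needed.
Algorithms can't be placed before Fri — that is day 5 counting from Mon — so the schedule must run through at least 5 days.
5 works (last occupied day: Fri): for example Graphics=Fri, Econ=Thu, Algebra=Tue, Algorithms=Fri, Crypto=Thu, Compilers=Tue, Logic=Mon.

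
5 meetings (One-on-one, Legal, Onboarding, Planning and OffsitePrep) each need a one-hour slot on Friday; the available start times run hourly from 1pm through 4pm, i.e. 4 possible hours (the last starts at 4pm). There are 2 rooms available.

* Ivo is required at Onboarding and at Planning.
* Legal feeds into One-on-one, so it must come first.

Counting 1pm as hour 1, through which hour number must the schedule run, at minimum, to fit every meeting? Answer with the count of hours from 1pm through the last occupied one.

The precedence chain requires at least 2 distinct hours.
With at most 2 per hour and 5 meetings, at least 3 hours are needed.
3 works (last occupied hour: 3pm): for example Onboarding=1pm; OffsitePrep=3pm; Planning=2pm; One-on-one=2pm; Legal=1pm.

3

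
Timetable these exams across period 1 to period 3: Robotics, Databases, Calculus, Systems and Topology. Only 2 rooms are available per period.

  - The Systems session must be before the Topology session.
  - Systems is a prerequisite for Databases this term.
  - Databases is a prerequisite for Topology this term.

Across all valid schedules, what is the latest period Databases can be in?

Precedence pushes Databases to at least period 2; downstream work caps Databases at period 2.
Databases at period 2 is achievable: Topology=period 3; Databases=period 2; Robotics=period 1; Systems=period 1; Calculus=period 2.

period 2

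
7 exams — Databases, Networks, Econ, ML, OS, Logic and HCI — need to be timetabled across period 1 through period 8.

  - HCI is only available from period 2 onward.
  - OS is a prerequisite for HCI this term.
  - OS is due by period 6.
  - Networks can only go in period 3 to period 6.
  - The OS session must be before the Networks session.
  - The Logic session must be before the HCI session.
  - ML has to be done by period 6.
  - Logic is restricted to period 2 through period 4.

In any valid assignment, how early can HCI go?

HCI is available from period 2; precedence pushes HCI to at least period 3.
HCI at period 3 is achievable: Econ=period 1; OS=period 1; Logic=period 2; HCI=period 3; ML=period 1; Networks=period 3; Databases=period 1.

period 3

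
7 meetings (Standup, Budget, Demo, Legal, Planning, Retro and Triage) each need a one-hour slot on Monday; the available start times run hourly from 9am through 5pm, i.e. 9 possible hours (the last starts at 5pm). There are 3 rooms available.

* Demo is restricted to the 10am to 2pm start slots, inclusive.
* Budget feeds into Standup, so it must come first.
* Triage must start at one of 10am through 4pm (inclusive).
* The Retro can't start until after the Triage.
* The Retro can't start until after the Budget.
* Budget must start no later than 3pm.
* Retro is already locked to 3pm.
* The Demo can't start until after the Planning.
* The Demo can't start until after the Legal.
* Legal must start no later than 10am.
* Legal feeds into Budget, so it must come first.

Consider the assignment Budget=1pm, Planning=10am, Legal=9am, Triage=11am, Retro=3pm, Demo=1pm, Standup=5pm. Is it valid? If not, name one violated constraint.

The Demo can't start until after the Legal — holds.
The Retro can't start until after the Budget — holds.
Triage must start at one of 10am through 4pm (inclusive) — holds.
Budget must start no later than 3pm — holds.
Retro is already locked to 3pm — holds.
Demo is restricted to the 10am to 2pm start slots, inclusive — holds.
The Demo can't start until after the Planning — holds.
Budget feeds into Standup, so it must come first — holds.
Legal must start no later than 10am — holds.
There are 3 rooms available — holds.
Legal feeds into Budget, so it must come first — holds.
The Retro can't start until after the Triage — holds.

Yes, all constraints hold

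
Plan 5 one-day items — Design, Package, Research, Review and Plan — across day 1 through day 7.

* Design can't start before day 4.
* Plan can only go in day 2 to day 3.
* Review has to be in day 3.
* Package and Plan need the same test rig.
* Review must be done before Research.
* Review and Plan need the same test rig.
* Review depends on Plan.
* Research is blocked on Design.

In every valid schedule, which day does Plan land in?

Plan's window is day 2–day 3.
Review is fixed at day 3, and Plan can't share a day with Review.
So Plan must be day 2.

day 2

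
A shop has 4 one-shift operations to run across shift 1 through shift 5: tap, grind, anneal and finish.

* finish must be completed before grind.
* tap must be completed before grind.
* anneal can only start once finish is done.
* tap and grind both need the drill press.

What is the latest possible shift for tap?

Downstream work caps tap at shift 4.
tap at shift 4 is achievable: grind in shift 5, tap in shift 4, finish in shift 1, anneal in shift 2.

shift 4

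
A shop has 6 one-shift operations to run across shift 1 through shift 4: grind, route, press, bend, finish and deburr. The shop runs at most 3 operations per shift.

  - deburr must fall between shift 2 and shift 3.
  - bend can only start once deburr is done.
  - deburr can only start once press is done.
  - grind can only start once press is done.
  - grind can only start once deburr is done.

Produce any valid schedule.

finish in shift 1; grind in shift 3; deburr in shift 2; press in shift 1; bend in shift 3; route in shift 1

Checking: press(shift 1) before deburr(shift 2); press(shift 1) before grind(shift 3); deburr(shift 2) before bend(shift 3); deburr(shift 2) before grind(shift 3); deburr=shift 2 in [shift 2,shift 3]; max 3 per shift (cap 3).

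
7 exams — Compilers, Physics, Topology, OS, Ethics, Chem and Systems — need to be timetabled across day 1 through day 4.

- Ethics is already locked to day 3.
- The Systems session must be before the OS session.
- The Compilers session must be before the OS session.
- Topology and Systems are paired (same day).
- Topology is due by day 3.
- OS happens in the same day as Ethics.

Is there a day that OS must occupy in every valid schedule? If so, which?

day 3

OS must be in the same day as Ethics, which can't be before day 3, so OS is at least day 3; OS must be in the same day as Ethics, which can't be after day 3, so OS is at most day 3.
So OS is pinned to day 3.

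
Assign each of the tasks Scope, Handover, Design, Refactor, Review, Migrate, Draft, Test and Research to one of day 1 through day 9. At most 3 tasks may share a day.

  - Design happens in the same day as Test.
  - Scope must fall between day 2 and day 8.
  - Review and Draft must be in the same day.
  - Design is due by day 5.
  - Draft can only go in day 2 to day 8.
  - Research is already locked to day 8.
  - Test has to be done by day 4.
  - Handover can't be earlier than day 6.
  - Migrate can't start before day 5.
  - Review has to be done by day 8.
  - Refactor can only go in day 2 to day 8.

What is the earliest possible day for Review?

Review must be in the same day as Draft, which can't be before day 2, so Review is at least day 2; Review's own window allows nothing later than day 8.
Review at day 2 is achievable: Review -> day 2, Handover -> day 6, Refactor -> day 3, Scope -> day 2, Test -> day 1, Design -> day 1, Research -> day 8, Draft -> day 2, Migrate -> day 5.

day 2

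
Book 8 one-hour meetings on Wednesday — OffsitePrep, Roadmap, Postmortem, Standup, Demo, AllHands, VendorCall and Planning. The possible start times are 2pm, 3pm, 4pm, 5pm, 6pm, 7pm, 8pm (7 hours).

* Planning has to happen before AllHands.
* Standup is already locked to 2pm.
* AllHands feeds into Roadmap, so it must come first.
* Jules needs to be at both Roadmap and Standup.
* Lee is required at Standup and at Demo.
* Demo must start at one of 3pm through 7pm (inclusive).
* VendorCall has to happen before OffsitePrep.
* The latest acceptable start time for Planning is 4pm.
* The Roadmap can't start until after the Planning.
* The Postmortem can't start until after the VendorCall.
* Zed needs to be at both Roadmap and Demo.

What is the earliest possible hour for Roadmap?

4pm

Precedence pushes Roadmap to at least 4pm.
Roadmap at 4pm is achievable: AllHands in 3pm, Demo in 3pm, Roadmap in 4pm, OffsitePrep in 3pm, Postmortem in 3pm, Standup in 2pm, Planning in 2pm, VendorCall in 2pm.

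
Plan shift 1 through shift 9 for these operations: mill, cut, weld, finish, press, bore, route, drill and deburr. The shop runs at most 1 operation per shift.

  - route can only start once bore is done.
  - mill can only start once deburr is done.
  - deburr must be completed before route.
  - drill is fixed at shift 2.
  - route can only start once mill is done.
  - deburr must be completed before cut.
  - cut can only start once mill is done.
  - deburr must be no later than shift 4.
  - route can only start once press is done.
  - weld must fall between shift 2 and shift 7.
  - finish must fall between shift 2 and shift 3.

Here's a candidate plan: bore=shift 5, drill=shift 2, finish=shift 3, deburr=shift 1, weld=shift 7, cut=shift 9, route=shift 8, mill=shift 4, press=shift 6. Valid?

finish must fall between shift 2 and shift 3 — holds.
drill is fixed at shift 2 — holds.
deburr must be completed before route — holds.
route can only start once bore is done — holds.
The shop runs at most 1 operation per shift — holds.
cut can only start once mill is done — holds.
weld must fall between shift 2 and shift 7 — holds.
deburr must be no later than shift 4 — holds.
deburr must be completed before cut — holds.
mill can only start once deburr is done — holds.
route can only start once press is done — holds.
route can only start once mill is done — holds.

Yes, all constraints hold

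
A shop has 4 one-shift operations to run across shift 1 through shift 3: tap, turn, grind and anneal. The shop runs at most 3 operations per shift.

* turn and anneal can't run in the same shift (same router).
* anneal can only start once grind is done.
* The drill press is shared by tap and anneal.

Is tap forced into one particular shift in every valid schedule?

tap can be shift 1 (e.g. anneal in shift 2, turn in shift 1, tap in shift 1, grind in shift 1) or shift 2 (e.g. grind=shift 1; tap=shift 2; anneal=shift 3; turn=shift 1).

No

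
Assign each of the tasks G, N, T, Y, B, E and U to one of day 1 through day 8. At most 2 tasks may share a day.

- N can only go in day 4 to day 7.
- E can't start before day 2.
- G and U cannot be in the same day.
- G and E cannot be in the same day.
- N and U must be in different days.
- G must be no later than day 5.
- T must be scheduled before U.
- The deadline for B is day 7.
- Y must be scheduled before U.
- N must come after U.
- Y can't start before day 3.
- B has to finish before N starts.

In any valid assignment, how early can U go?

day 4

Precedence pushes U to at least day 4; downstream work caps U at day 6.
U at day 4 is achievable: T in day 2; N in day 5; B in day 1; E in day 2; U in day 4; Y in day 3; G in day 1.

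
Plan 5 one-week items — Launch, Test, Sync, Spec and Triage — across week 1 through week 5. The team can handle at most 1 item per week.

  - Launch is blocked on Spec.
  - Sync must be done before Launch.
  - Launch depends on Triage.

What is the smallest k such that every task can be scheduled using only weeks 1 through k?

5 weeks

The precedence chain requires at least 2 distinct weeks.
With at most 1 per week and 5 tasks, at least 5 weeks are needed.
5 works (last occupied week: week 5): for example Triage in week 3, Sync in week 1, Spec in week 2, Launch in week 4, Test in week 5.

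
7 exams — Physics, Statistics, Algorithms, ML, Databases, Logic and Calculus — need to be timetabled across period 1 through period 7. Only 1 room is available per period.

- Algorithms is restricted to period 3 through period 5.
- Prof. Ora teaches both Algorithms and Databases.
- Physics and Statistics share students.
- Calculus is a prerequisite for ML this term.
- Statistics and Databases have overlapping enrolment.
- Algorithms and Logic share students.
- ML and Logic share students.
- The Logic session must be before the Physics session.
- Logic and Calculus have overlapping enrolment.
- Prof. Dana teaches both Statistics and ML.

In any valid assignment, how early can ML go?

period 2

Precedence pushes ML to at least period 2.
ML at period 2 is achievable: Physics=period 5, Databases=period 7, Statistics=period 6, ML=period 2, Calculus=period 1, Algorithms=period 3, Logic=period 4.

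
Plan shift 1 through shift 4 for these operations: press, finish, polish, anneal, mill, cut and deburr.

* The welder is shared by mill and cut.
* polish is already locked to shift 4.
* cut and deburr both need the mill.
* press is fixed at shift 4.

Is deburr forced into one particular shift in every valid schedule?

deburr can be shift 1 (e.g. polish in shift 4; cut in shift 2; deburr in shift 1; finish in shift 1; press in shift 4; anneal in shift 1; mill in shift 1) or shift 2 (e.g. polish=shift 4, mill=shift 1, cut=shift 3, finish=shift 1, anneal=shift 1, press=shift 4, deburr=shift 2).

No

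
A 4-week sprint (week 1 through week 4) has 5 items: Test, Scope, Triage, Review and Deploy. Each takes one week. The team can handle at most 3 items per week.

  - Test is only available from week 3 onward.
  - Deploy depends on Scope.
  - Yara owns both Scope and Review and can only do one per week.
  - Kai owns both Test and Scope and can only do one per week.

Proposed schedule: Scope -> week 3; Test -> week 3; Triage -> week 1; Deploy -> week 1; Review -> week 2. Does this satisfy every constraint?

Deploy depends on Scope — violated.
The team can handle at most 3 items per week — holds.
Yara owns both Scope and Review and can only do one per week — holds.
Test is only available from week 3 onward — holds.
Kai owns both Test and Scope and can only do one per week — violated.

Invalid. Deploy depends on Scope.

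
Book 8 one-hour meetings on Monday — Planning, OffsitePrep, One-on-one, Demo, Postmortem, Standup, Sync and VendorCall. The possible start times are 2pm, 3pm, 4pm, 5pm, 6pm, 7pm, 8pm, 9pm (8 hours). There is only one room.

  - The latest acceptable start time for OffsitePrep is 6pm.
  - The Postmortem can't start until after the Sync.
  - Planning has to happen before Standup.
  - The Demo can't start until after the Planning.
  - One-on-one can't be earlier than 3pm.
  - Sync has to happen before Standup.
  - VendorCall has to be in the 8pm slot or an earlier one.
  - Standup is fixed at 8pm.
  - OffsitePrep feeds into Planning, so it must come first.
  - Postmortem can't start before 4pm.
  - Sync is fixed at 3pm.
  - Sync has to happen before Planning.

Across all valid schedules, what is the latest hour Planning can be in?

7pm

Precedence pushes Planning to at least 4pm; downstream work caps Planning at 7pm.
Planning at 7pm is achievable: Demo in 9pm; OffsitePrep in 2pm; Sync in 3pm; Planning in 7pm; One-on-one in 5pm; Postmortem in 4pm; Standup in 8pm; VendorCall in 6pm.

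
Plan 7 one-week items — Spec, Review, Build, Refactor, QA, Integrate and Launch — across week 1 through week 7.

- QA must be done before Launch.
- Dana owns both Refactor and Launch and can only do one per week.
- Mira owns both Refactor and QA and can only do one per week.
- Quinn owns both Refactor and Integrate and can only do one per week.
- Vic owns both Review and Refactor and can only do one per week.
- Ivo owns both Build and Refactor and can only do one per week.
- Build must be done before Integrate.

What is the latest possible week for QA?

Downstream work caps QA at week 6.
QA at week 6 is achievable: QA=week 6; Build=week 1; Review=week 1; Refactor=week 3; Launch=week 7; Spec=week 1; Integrate=week 2.

week 6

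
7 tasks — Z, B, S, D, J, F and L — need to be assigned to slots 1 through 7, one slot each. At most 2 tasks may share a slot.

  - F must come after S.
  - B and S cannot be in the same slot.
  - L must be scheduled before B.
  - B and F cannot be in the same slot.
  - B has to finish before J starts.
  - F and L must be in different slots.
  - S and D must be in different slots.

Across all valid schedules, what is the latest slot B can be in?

Precedence pushes B to at least 2; downstream work caps B at 6.
B at 6 is achievable: J=7; F=2; L=1; B=6; D=3; Z=2; S=1.

6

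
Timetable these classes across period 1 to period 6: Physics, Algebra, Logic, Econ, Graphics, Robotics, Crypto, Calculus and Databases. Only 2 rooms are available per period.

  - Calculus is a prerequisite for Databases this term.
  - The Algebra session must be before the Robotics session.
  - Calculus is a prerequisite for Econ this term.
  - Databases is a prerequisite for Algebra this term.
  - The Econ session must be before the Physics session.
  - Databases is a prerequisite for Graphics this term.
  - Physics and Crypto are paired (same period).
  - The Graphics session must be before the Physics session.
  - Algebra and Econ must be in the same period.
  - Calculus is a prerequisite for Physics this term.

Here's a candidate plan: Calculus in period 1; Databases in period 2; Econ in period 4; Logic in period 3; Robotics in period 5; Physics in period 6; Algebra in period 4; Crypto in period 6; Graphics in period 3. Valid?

Databases is a prerequisite for Graphics this term — holds.
Only 2 rooms are available per period — holds.
The Algebra session must be before the Robotics session — holds.
Calculus is a prerequisite for Physics this term — holds.
Physics and Crypto are paired (same period) — holds.
Algebra and Econ must be in the same period — holds.
Databases is a prerequisite for Algebra this term — holds.
Calculus is a prerequisite for Databases this term — holds.
Calculus is a prerequisite for Econ this term — holds.
The Econ session must be before the Physics session — holds.
The Graphics session must be before the Physics session — holds.

Yes, all constraints hold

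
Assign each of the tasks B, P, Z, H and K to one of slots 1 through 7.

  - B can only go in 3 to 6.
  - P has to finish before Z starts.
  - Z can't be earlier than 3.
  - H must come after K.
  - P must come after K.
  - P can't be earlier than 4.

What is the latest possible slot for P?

P is available from 4; downstream work caps P at 6.
P at 6 is achievable: H=2, B=3, Z=7, K=1, P=6.

6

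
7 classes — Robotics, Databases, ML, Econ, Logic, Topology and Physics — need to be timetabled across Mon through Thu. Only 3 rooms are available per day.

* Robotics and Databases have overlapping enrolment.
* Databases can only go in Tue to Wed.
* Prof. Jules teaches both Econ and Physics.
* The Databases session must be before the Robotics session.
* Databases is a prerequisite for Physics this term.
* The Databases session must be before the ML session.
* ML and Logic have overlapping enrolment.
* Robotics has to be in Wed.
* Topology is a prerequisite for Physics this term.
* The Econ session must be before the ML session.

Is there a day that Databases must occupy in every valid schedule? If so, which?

Databases's window is Tue–Wed.
Robotics is fixed at Wed, and Databases can't share a day with Robotics.
So Databases must be Tue.

Tue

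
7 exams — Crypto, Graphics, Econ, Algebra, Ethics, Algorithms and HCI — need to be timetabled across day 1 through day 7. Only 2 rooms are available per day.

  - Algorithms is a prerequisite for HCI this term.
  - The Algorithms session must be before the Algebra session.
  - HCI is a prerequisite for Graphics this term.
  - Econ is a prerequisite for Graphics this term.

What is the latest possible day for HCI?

day 6

Precedence pushes HCI to at least day 2; downstream work caps HCI at day 6.
HCI at day 6 is achievable: Ethics=day 3; HCI=day 6; Algebra=day 2; Crypto=day 2; Graphics=day 7; Econ=day 1; Algorithms=day 1.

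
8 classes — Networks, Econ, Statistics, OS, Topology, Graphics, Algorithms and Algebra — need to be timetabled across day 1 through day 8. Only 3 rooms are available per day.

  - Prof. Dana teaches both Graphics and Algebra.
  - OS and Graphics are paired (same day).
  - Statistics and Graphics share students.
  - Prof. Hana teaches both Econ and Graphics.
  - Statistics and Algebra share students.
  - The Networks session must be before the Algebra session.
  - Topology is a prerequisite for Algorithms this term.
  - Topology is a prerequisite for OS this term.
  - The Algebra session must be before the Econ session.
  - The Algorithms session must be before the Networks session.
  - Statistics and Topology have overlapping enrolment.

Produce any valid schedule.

Algorithms=day 2; Statistics=day 3; Algebra=day 4; Networks=day 3; Graphics=day 2; Topology=day 1; OS=day 2; Econ=day 5

Checking: Algorithms(day 2) before Networks(day 3); Algebra(day 4) before Econ(day 5); Networks(day 3) before Algebra(day 4); Topology(day 1) before OS(day 2); Topology(day 1) before Algorithms(day 2); Statistics(day 3) != Graphics(day 2); Statistics(day 3) != Algebra(day 4); Econ(day 5) != Graphics(day 2); Graphics(day 2) != Algebra(day 4); Statistics(day 3) != Topology(day 1); OS = Graphics = day 2; max 3 per day (cap 3).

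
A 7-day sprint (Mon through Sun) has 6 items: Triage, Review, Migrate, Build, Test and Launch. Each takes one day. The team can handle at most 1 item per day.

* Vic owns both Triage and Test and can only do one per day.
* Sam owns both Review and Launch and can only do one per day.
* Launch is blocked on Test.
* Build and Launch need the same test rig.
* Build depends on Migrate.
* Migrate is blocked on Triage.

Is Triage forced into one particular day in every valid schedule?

Triage can be Mon (e.g. Triage in Mon, Review in Sat, Build in Wed, Migrate in Tue, Launch in Fri, Test in Thu) or Tue (e.g. Triage in Tue, Review in Sat, Migrate in Wed, Build in Thu, Launch in Fri, Test in Mon).

No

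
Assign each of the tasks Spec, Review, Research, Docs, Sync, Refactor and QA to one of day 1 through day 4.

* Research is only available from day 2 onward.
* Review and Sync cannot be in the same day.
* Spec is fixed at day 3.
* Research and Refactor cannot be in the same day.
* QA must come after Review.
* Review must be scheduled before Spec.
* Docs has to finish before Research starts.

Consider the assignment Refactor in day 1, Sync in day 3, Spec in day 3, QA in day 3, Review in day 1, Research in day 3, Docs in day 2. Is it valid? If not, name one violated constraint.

QA must come after Review — holds.
Docs has to finish before Research starts — holds.
Research is only available from day 2 onward — holds.
Review and Sync cannot be in the same day — holds.
Spec is fixed at day 3 — holds.
Review must be scheduled before Spec — holds.
Research and Refactor cannot be in the same day — holds.

Valid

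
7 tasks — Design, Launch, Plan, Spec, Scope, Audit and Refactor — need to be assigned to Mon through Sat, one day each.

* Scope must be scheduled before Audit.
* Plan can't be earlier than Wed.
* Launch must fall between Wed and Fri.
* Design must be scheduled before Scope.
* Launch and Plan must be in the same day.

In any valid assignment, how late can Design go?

Thu

Downstream work caps Design at Thu.
Design at Thu is achievable: Audit in Sat; Refactor in Mon; Design in Thu; Plan in Wed; Spec in Mon; Scope in Fri; Launch in Wed.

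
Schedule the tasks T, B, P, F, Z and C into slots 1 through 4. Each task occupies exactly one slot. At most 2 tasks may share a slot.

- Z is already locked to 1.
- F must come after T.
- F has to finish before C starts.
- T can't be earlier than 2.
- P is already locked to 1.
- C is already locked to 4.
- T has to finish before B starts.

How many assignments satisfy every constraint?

2

Enumerating: T in 2, C in 4, F in 3, Z in 1, P in 1, B in 3 | F -> 3, Z -> 1, P -> 1, C -> 4, T -> 2, B -> 4.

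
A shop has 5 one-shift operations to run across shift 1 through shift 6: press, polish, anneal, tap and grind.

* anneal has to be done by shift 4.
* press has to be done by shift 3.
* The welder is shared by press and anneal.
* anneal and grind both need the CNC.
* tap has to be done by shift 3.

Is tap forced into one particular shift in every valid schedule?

No

tap can be shift 1 (e.g. grind in shift 1, press in shift 1, polish in shift 1, tap in shift 1, anneal in shift 2) or shift 2 (e.g. grind -> shift 1; polish -> shift 1; tap -> shift 2; anneal -> shift 2; press -> shift 1).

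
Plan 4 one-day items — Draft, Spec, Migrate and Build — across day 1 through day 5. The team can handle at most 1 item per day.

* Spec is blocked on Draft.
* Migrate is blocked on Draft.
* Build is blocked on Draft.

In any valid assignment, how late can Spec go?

day 5

Precedence pushes Spec to at least day 2.
Spec at day 5 is achievable: Migrate=day 2, Spec=day 5, Draft=day 1, Build=day 3.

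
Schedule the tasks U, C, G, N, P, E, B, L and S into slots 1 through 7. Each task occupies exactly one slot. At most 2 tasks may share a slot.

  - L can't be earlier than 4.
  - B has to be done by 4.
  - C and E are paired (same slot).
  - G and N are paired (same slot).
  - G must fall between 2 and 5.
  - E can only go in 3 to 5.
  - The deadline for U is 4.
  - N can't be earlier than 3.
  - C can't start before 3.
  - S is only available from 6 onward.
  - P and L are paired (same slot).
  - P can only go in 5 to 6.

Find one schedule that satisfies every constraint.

G in 4, U in 1, N in 4, L in 5, S in 6, B in 1, P in 5, C in 3, E in 3

Checking: P = L = 5; G = N = 4; C = E = 3; G=4 in [2,5]; L=5 in [4,7]; B=1 in [1,4]; U=1 in [1,4]; C=3 in [3,7]; N=4 in [3,7]; P=5 in [5,6]; E=3 in [3,5]; S=6 in [6,7]; max 2 per slot (cap 2).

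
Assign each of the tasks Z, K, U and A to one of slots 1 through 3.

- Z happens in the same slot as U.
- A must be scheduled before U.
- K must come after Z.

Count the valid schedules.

Enumerating: A -> 1; Z -> 2; U -> 2; K -> 3.

1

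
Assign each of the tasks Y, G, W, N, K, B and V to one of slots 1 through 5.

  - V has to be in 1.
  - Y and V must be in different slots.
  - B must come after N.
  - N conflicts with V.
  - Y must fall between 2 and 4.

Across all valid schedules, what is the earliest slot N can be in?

2

Downstream work caps N at 4.
N at 2 is achievable: G -> 1; Y -> 2; K -> 1; V -> 1; B -> 3; W -> 1; N -> 2.
Nothing earlier works — the conflict constraints rule out every slot before 2.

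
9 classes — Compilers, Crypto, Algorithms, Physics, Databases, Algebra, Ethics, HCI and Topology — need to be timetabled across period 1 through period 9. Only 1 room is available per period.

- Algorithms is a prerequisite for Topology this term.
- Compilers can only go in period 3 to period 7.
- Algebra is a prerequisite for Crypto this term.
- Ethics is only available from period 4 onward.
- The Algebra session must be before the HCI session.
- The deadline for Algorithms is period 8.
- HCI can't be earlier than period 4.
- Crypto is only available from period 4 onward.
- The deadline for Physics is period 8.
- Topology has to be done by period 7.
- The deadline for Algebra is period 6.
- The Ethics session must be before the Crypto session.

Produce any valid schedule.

Crypto in period 5, Compilers in period 3, Ethics in period 4, Algebra in period 1, HCI in period 6, Databases in period 9, Topology in period 7, Physics in period 8, Algorithms in period 2

Checking: Algebra(period 1) before Crypto(period 5); Algorithms(period 2) before Topology(period 7); Ethics(period 4) before Crypto(period 5); Algebra(period 1) before HCI(period 6); HCI=period 6 in [period 4,period 9]; Crypto=period 5 in [period 4,period 9]; Physics=period 8 in [period 1,period 8]; Ethics=period 4 in [period 4,period 9]; Algorithms=period 2 in [period 1,period 8]; Topology=period 7 in [period 1,period 7]; Compilers=period 3 in [period 3,period 7]; Algebra=period 1 in [period 1,period 6]; max 1 per period (cap 1).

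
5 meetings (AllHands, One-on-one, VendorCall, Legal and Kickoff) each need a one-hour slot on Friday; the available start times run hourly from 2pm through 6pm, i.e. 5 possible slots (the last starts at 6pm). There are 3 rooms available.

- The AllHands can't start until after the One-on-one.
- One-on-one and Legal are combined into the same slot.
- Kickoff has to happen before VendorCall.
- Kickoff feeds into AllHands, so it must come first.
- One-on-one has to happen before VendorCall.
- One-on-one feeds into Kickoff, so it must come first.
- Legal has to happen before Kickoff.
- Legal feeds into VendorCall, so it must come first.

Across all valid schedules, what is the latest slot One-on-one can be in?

4pm

Downstream work caps One-on-one at 4pm.
One-on-one at 4pm is achievable: Legal -> 4pm, VendorCall -> 6pm, Kickoff -> 5pm, One-on-one -> 4pm, AllHands -> 6pm.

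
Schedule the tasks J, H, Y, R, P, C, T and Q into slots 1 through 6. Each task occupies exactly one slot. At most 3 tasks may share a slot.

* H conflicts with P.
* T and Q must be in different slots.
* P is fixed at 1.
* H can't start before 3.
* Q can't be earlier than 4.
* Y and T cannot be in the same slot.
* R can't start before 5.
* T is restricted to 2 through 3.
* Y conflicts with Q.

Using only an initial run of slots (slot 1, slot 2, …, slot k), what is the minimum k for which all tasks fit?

5 slots

With at most 3 per slot and 8 tasks, at least 3 slots are needed.
R can't be placed before 5, so the schedule must run through at least slot 5.
5 works (last occupied slot: 5): for example Q=4; J=1; T=2; R=5; H=3; Y=1; P=1; C=2.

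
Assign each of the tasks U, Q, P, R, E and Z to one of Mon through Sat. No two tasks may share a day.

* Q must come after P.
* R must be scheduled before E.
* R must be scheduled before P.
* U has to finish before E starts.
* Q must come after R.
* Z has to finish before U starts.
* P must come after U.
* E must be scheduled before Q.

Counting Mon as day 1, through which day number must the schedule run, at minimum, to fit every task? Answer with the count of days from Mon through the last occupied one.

6

The precedence chain requires at least 4 distinct days.
With at most 1 per day and 6 tasks, at least 6 days are needed.
6 works (last occupied day: Sat): for example Q=Sat, E=Fri, P=Thu, Z=Mon, R=Wed, U=Tue.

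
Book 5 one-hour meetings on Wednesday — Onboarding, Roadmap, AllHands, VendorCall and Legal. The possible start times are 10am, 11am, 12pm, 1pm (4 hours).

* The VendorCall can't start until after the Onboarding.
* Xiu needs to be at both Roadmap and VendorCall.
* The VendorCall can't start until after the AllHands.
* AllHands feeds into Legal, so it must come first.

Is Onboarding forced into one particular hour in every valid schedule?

Onboarding can be 10am (e.g. Onboarding in 10am; VendorCall in 11am; AllHands in 10am; Roadmap in 10am; Legal in 11am) or 11am (e.g. Legal in 11am, Onboarding in 11am, Roadmap in 10am, VendorCall in 12pm, AllHands in 10am).

No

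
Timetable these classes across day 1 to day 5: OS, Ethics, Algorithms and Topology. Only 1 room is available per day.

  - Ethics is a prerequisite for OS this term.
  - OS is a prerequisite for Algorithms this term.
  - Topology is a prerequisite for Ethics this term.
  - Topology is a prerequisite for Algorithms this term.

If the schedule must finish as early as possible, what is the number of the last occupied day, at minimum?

4

The precedence chain requires at least 4 distinct days.
With at most 1 per day and 4 classes, at least 4 days are needed.
4 works (last occupied day: day 4): for example Topology -> day 1, Ethics -> day 2, Algorithms -> day 4, OS -> day 3.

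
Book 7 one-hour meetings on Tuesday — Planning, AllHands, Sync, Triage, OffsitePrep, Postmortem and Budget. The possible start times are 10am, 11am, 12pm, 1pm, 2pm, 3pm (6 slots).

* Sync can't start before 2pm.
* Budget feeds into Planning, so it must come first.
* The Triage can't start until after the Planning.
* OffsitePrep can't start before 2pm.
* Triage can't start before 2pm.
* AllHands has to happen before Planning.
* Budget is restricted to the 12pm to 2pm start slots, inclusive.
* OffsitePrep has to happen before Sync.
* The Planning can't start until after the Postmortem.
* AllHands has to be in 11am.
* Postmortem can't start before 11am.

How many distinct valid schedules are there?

Splitting on Planning: it can be 1pm (4), 2pm (6). Listing each branch's schedules as (AllHands, Sync, Triage, OffsitePrep, Postmortem, Budget):
Planning=1pm: (11am,3pm,2pm,2pm,11am,12pm) (11am,3pm,2pm,2pm,12pm,12pm) (11am,3pm,3pm,2pm,11am,12pm) (11am,3pm,3pm,2pm,12pm,12pm) — 4.
Planning=2pm: (11am,3pm,3pm,2pm,11am,12pm) (11am,3pm,3pm,2pm,11am,1pm) (11am,3pm,3pm,2pm,12pm,12pm) (11am,3pm,3pm,2pm,12pm,1pm) (11am,3pm,3pm,2pm,1pm,12pm) (11am,3pm,3pm,2pm,1pm,1pm) — 6.
Summing: 4 + 6 = 10.

10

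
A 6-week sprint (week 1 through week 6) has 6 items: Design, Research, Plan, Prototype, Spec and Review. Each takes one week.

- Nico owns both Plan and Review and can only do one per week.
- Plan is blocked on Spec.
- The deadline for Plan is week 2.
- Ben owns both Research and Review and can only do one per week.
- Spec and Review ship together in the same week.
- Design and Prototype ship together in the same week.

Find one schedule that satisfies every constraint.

Spec -> week 1; Design -> week 1; Prototype -> week 1; Review -> week 1; Plan -> week 2; Research -> week 2

Checking: Spec(week 1) before Plan(week 2); Research(week 2) != Review(week 1); Plan(week 2) != Review(week 1); Spec = Review = week 1; Design = Prototype = week 1; Plan=week 2 in [week 1,week 2].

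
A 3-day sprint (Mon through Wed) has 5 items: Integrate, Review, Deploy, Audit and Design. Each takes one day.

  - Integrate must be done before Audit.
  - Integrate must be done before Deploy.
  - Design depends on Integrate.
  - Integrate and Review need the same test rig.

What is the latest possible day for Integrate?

Tue

Downstream work caps Integrate at Tue.
Integrate at Tue is achievable: Integrate -> Tue; Review -> Mon; Deploy -> Wed; Audit -> Wed; Design -> Wed.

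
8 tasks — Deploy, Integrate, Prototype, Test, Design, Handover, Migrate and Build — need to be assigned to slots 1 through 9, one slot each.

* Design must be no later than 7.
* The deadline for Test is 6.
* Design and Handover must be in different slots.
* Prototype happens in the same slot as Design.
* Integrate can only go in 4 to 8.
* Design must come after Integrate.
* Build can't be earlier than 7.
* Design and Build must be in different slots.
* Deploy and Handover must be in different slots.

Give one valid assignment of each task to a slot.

Design in 5, Prototype in 5, Test in 1, Integrate in 4, Handover in 2, Deploy in 1, Migrate in 1, Build in 7

Checking: Integrate(4) before Design(5); Design(5) != Build(7); Design(5) != Handover(2); Deploy(1) != Handover(2); Prototype = Design = 5; Integrate=4 in [4,8]; Design=5 in [1,7]; Build=7 in [7,9]; Test=1 in [1,6].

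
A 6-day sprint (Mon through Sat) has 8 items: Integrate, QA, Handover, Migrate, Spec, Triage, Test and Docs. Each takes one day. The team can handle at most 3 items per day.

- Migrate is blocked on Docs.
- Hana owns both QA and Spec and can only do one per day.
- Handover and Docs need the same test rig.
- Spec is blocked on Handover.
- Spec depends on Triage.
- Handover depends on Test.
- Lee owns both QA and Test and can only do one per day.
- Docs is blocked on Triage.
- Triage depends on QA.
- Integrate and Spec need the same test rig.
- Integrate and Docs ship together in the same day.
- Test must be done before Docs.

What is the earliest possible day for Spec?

Thu

Precedence pushes Spec to at least Wed.
Spec at Thu is achievable: Docs -> Fri, Migrate -> Sat, Spec -> Thu, QA -> Mon, Integrate -> Fri, Handover -> Wed, Test -> Tue, Triage -> Tue.
Nothing earlier works — the conflict and capacity constraints rule out every day before Thu.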